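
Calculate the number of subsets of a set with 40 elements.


The set has 40 elements.
The power set contains all possible subsets.
|P(A)| = 2^|A| = 2^40 = 1099511627776

1099511627776


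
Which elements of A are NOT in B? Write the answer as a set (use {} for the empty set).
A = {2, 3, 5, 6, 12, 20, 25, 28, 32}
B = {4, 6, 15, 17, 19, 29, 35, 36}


Set A = {2, 3, 5, 6, 12, 20, 25, 28, 32}
Set B = {4, 6, 15, 17, 19, 29, 35, 36}
Check each element of A against B:
2 ∉ B (include), 3 ∉ B (include), 5 ∉ B (include), 6 ∈ B, 12 ∉ B (include), 20 ∉ B (include), 25 ∉ B (include), 28 ∉ B (include), 32 ∉ B (include)
Elements of A not in B: {2, 3, 5, 12, 20, 25, 28, 32}

{2, 3, 5, 12, 20, 25, 28, 32}


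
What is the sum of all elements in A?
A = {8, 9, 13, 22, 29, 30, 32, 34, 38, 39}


Set A = {8, 9, 13, 22, 29, 30, 32, 34, 38, 39}
Sum = 8 + 9 + 13 + 22 + 29 + 30 + 32 + 34 + 38 + 39 = 254

254


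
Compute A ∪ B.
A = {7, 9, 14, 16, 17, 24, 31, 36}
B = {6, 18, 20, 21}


Set A = {7, 9, 14, 16, 17, 24, 31, 36}
Set B = {6, 18, 20, 21}
A ∪ B includes all elements in either set.
Elements from A: {7, 9, 14, 16, 17, 24, 31, 36}
Elements from B not already included: {6, 18, 20, 21}
A ∪ B = {6, 7, 9, 14, 16, 17, 18, 20, 21, 24, 31, 36}

{6, 7, 9, 14, 16, 17, 18, 20, 21, 24, 31, 36}


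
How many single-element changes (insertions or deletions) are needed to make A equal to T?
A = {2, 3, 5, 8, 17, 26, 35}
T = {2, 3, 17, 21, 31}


Set A = {2, 3, 5, 8, 17, 26, 35}
Set T = {2, 3, 17, 21, 31}
Elements to remove from A (in A, not in T): {5, 8, 26, 35} → 4 removals
Elements to add to A (in T, not in A): {21, 31} → 2 additions
Total edits = 4 + 2 = 6

6


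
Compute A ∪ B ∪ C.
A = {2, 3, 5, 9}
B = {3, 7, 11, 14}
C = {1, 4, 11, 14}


Set A = {2, 3, 5, 9}
Set B = {3, 7, 11, 14}
Set C = {1, 4, 11, 14}
First, A ∪ B = {2, 3, 5, 7, 9, 11, 14}
Then, (A ∪ B) ∪ C = {1, 2, 3, 4, 5, 7, 9, 11, 14}

{1, 2, 3, 4, 5, 7, 9, 11, 14}


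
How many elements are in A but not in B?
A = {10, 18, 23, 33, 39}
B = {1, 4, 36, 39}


Set A = {10, 18, 23, 33, 39}
Set B = {1, 4, 36, 39}
A \ B = {10, 18, 23, 33}
|A \ B| = 4

4


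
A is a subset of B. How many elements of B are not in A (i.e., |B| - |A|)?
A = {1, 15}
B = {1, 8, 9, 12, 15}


Set A = {1, 15}, |A| = 2
Set B = {1, 8, 9, 12, 15}, |B| = 5
Since A ⊆ B: B \ A = {8, 9, 12}
|B| - |A| = 5 - 2 = 3

3


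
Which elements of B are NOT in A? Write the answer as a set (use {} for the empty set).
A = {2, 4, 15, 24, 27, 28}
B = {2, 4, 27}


Set A = {2, 4, 15, 24, 27, 28}
Set B = {2, 4, 27}
Check each element of B against A:
2 ∈ A, 4 ∈ A, 27 ∈ A
Elements of B not in A: {}

{}


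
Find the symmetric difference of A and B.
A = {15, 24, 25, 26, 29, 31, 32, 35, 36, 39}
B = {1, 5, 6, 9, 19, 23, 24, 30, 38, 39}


Set A = {15, 24, 25, 26, 29, 31, 32, 35, 36, 39}
Set B = {1, 5, 6, 9, 19, 23, 24, 30, 38, 39}
A △ B = (A \ B) ∪ (B \ A)
Elements in A but not B: {15, 25, 26, 29, 31, 32, 35, 36}
Elements in B but not A: {1, 5, 6, 9, 19, 23, 30, 38}
A △ B = {1, 5, 6, 9, 15, 19, 23, 25, 26, 29, 30, 31, 32, 35, 36, 38}

{1, 5, 6, 9, 15, 19, 23, 25, 26, 29, 30, 31, 32, 35, 36, 38}


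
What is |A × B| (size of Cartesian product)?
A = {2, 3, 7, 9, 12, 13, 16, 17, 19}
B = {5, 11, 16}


Set A = {2, 3, 7, 9, 12, 13, 16, 17, 19} has 9 elements.
Set B = {5, 11, 16} has 3 elements.
|A × B| = |A| × |B| = 9 × 3 = 27

27


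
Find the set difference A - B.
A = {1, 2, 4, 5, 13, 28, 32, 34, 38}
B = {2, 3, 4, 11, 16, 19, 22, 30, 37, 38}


Set A = {1, 2, 4, 5, 13, 28, 32, 34, 38}
Set B = {2, 3, 4, 11, 16, 19, 22, 30, 37, 38}
A \ B includes elements in A that are not in B.
Check each element of A:
1 (not in B, keep), 2 (in B, remove), 4 (in B, remove), 5 (not in B, keep), 13 (not in B, keep), 28 (not in B, keep), 32 (not in B, keep), 34 (not in B, keep), 38 (in B, remove)
A \ B = {1, 5, 13, 28, 32, 34}

{1, 5, 13, 28, 32, 34}


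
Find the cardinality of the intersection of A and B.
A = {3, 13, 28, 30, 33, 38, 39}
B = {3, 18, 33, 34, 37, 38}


Set A = {3, 13, 28, 30, 33, 38, 39}
Set B = {3, 18, 33, 34, 37, 38}
A ∩ B = {3, 33, 38}
|A ∩ B| = 3

3


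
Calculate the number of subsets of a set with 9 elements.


The set has 9 elements.
The power set contains all possible subsets.
|P(A)| = 2^|A| = 2^9 = 512

512


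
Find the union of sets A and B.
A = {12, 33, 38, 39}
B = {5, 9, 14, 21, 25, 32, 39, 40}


Set A = {12, 33, 38, 39}
Set B = {5, 9, 14, 21, 25, 32, 39, 40}
A ∪ B includes all elements in either set.
Elements from A: {12, 33, 38, 39}
Elements from B not already included: {5, 9, 14, 21, 25, 32, 40}
A ∪ B = {5, 9, 12, 14, 21, 25, 32, 33, 38, 39, 40}

{5, 9, 12, 14, 21, 25, 32, 33, 38, 39, 40}


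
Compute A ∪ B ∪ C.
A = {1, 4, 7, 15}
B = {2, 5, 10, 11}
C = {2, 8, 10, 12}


Set A = {1, 4, 7, 15}
Set B = {2, 5, 10, 11}
Set C = {2, 8, 10, 12}
First, A ∪ B = {1, 2, 4, 5, 7, 10, 11, 15}
Then, (A ∪ B) ∪ C = {1, 2, 4, 5, 7, 8, 10, 11, 12, 15}

{1, 2, 4, 5, 7, 8, 10, 11, 12, 15}


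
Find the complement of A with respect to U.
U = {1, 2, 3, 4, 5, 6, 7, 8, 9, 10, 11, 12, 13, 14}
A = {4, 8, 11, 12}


Universal set U = {1, 2, 3, 4, 5, 6, 7, 8, 9, 10, 11, 12, 13, 14}
Set A = {4, 8, 11, 12}
A' = U \ A = elements in U but not in A
Checking each element of U:
1 (not in A, include), 2 (not in A, include), 3 (not in A, include), 4 (in A, exclude), 5 (not in A, include), 6 (not in A, include), 7 (not in A, include), 8 (in A, exclude), 9 (not in A, include), 10 (not in A, include), 11 (in A, exclude), 12 (in A, exclude), 13 (not in A, include), 14 (not in A, include)
A' = {1, 2, 3, 5, 6, 7, 9, 10, 13, 14}

{1, 2, 3, 5, 6, 7, 9, 10, 13, 14}


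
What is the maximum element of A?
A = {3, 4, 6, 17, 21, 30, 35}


Set A = {3, 4, 6, 17, 21, 30, 35}
Elements in ascending order: 3, 4, 6, 17, 21, 30, 35
The largest element is 35.

35


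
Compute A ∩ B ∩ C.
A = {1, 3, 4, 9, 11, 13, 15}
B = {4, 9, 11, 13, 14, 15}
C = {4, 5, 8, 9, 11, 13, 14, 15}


Set A = {1, 3, 4, 9, 11, 13, 15}
Set B = {4, 9, 11, 13, 14, 15}
Set C = {4, 5, 8, 9, 11, 13, 14, 15}
First, A ∩ B = {4, 9, 11, 13, 15}
Then, (A ∩ B) ∩ C = {4, 9, 11, 13, 15}

{4, 9, 11, 13, 15}


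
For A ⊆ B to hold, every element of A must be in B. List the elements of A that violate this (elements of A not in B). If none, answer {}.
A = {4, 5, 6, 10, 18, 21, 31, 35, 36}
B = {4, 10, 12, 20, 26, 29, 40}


Set A = {4, 5, 6, 10, 18, 21, 31, 35, 36}
Set B = {4, 10, 12, 20, 26, 29, 40}
Check each element of A against B:
4 ∈ B, 5 ∉ B (include), 6 ∉ B (include), 10 ∈ B, 18 ∉ B (include), 21 ∉ B (include), 31 ∉ B (include), 35 ∉ B (include), 36 ∉ B (include)
Elements of A not in B: {5, 6, 18, 21, 31, 35, 36}

{5, 6, 18, 21, 31, 35, 36}


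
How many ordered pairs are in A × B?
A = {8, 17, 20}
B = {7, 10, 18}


Set A = {8, 17, 20} has 3 elements.
Set B = {7, 10, 18} has 3 elements.
|A × B| = |A| × |B| = 3 × 3 = 9

9


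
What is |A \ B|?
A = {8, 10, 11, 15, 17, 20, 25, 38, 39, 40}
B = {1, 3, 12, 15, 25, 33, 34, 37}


Set A = {8, 10, 11, 15, 17, 20, 25, 38, 39, 40}
Set B = {1, 3, 12, 15, 25, 33, 34, 37}
A \ B = {8, 10, 11, 17, 20, 38, 39, 40}
|A \ B| = 8

8


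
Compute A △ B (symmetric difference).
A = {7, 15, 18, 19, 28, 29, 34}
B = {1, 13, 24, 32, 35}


Set A = {7, 15, 18, 19, 28, 29, 34}
Set B = {1, 13, 24, 32, 35}
A △ B = (A \ B) ∪ (B \ A)
Elements in A but not B: {7, 15, 18, 19, 28, 29, 34}
Elements in B but not A: {1, 13, 24, 32, 35}
A △ B = {1, 7, 13, 15, 18, 19, 24, 28, 29, 32, 34, 35}

{1, 7, 13, 15, 18, 19, 24, 28, 29, 32, 34, 35}


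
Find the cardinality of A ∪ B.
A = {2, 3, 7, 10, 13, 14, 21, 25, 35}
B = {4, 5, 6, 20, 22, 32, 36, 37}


Set A = {2, 3, 7, 10, 13, 14, 21, 25, 35}, |A| = 9
Set B = {4, 5, 6, 20, 22, 32, 36, 37}, |B| = 8
A ∩ B = {}, |A ∩ B| = 0
|A ∪ B| = |A| + |B| - |A ∩ B| = 9 + 8 - 0 = 17

17


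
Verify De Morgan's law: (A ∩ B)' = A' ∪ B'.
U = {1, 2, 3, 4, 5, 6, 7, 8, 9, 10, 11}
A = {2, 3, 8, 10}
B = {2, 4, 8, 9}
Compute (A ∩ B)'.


U = {1, 2, 3, 4, 5, 6, 7, 8, 9, 10, 11}
A = {2, 3, 8, 10}, B = {2, 4, 8, 9}
A ∩ B = {2, 8}
(A ∩ B)' = U \ (A ∩ B) = {1, 3, 4, 5, 6, 7, 9, 10, 11}
Verification via A' ∪ B': A' = {1, 4, 5, 6, 7, 9, 11}, B' = {1, 3, 5, 6, 7, 10, 11}
A' ∪ B' = {1, 3, 4, 5, 6, 7, 9, 10, 11} ✓

{1, 3, 4, 5, 6, 7, 9, 10, 11}


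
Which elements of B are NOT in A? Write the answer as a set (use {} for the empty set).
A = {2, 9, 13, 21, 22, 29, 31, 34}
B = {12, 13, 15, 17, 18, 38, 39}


Set A = {2, 9, 13, 21, 22, 29, 31, 34}
Set B = {12, 13, 15, 17, 18, 38, 39}
Check each element of B against A:
12 ∉ A (include), 13 ∈ A, 15 ∉ A (include), 17 ∉ A (include), 18 ∉ A (include), 38 ∉ A (include), 39 ∉ A (include)
Elements of B not in A: {12, 15, 17, 18, 38, 39}

{12, 15, 17, 18, 38, 39}


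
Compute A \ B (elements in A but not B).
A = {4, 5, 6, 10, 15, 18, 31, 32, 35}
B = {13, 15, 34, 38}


Set A = {4, 5, 6, 10, 15, 18, 31, 32, 35}
Set B = {13, 15, 34, 38}
A \ B includes elements in A that are not in B.
Check each element of A:
4 (not in B, keep), 5 (not in B, keep), 6 (not in B, keep), 10 (not in B, keep), 15 (in B, remove), 18 (not in B, keep), 31 (not in B, keep), 32 (not in B, keep), 35 (not in B, keep)
A \ B = {4, 5, 6, 10, 18, 31, 32, 35}

{4, 5, 6, 10, 18, 31, 32, 35}


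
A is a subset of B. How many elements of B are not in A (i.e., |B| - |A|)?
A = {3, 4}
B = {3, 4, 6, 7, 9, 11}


Set A = {3, 4}, |A| = 2
Set B = {3, 4, 6, 7, 9, 11}, |B| = 6
Since A ⊆ B: B \ A = {6, 7, 9, 11}
|B| - |A| = 6 - 2 = 4

4


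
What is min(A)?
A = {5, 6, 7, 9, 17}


Set A = {5, 6, 7, 9, 17}
Elements in ascending order: 5, 6, 7, 9, 17
The smallest element is 5.

5


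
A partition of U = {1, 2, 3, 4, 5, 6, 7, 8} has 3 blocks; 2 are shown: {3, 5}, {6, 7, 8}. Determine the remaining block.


U = {1, 2, 3, 4, 5, 6, 7, 8}
Shown blocks: {3, 5}, {6, 7, 8}
A partition's blocks are pairwise disjoint and cover U, so the missing block = U \ (union of shown blocks).
Union of shown blocks: {3, 5, 6, 7, 8}
Missing block = U \ (union) = {1, 2, 4}

{1, 2, 4}


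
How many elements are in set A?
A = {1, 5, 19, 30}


Set A = {1, 5, 19, 30}
Listing elements: 1, 5, 19, 30
Counting: 4 elements
|A| = 4

4


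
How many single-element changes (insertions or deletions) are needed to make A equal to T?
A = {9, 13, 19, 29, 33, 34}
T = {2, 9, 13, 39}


Set A = {9, 13, 19, 29, 33, 34}
Set T = {2, 9, 13, 39}
Elements to remove from A (in A, not in T): {19, 29, 33, 34} → 4 removals
Elements to add to A (in T, not in A): {2, 39} → 2 additions
Total edits = 4 + 2 = 6

6


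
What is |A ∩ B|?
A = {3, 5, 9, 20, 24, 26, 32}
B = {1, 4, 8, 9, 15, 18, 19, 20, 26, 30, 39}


Set A = {3, 5, 9, 20, 24, 26, 32}
Set B = {1, 4, 8, 9, 15, 18, 19, 20, 26, 30, 39}
A ∩ B = {9, 20, 26}
|A ∩ B| = 3

3


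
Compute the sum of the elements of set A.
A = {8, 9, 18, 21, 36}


Set A = {8, 9, 18, 21, 36}
Sum = 8 + 9 + 18 + 21 + 36 = 92

92


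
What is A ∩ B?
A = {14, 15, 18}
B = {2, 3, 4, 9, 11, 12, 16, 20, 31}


Set A = {14, 15, 18}
Set B = {2, 3, 4, 9, 11, 12, 16, 20, 31}
A ∩ B includes only elements in both sets.
Check each element of A against B:
14 ✗, 15 ✗, 18 ✗
A ∩ B = {}

{}


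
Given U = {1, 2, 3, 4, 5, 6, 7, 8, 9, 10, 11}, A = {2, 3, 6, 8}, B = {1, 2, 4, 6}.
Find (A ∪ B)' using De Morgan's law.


U = {1, 2, 3, 4, 5, 6, 7, 8, 9, 10, 11}
A = {2, 3, 6, 8}, B = {1, 2, 4, 6}
A ∪ B = {1, 2, 3, 4, 6, 8}
(A ∪ B)' = U \ (A ∪ B) = {5, 7, 9, 10, 11}
Verification via A' ∩ B': A' = {1, 4, 5, 7, 9, 10, 11}, B' = {3, 5, 7, 8, 9, 10, 11}
A' ∩ B' = {5, 7, 9, 10, 11} ✓

{5, 7, 9, 10, 11}


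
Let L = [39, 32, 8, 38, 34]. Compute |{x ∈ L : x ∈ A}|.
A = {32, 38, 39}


Set A = {32, 38, 39}
Candidates: [39, 32, 8, 38, 34]
Check each candidate:
39 ∈ A, 32 ∈ A, 8 ∉ A, 38 ∈ A, 34 ∉ A
Count of candidates in A: 3

3


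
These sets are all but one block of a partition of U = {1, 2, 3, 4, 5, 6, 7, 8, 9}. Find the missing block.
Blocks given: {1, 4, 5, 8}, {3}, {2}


U = {1, 2, 3, 4, 5, 6, 7, 8, 9}
Shown blocks: {1, 4, 5, 8}, {3}, {2}
A partition's blocks are pairwise disjoint and cover U, so the missing block = U \ (union of shown blocks).
Union of shown blocks: {1, 2, 3, 4, 5, 8}
Missing block = U \ (union) = {6, 7, 9}

{6, 7, 9}


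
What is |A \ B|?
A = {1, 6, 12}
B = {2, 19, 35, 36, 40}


Set A = {1, 6, 12}
Set B = {2, 19, 35, 36, 40}
A \ B = {1, 6, 12}
|A \ B| = 3

3


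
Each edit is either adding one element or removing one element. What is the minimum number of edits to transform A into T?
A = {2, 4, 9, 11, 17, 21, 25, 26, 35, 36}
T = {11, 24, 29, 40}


Set A = {2, 4, 9, 11, 17, 21, 25, 26, 35, 36}
Set T = {11, 24, 29, 40}
Elements to remove from A (in A, not in T): {2, 4, 9, 17, 21, 25, 26, 35, 36} → 9 removals
Elements to add to A (in T, not in A): {24, 29, 40} → 3 additions
Total edits = 9 + 3 = 12

12


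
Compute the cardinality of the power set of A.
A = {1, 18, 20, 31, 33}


Set A = {1, 18, 20, 31, 33}
|A| = 5
The power set P(A) contains all subsets of A.
|P(A)| = 2^|A| = 2^5 = 32

32


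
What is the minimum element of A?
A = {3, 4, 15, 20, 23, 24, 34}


Set A = {3, 4, 15, 20, 23, 24, 34}
Elements in ascending order: 3, 4, 15, 20, 23, 24, 34
The smallest element is 3.

3


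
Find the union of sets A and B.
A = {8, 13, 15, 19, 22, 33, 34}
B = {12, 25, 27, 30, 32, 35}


Set A = {8, 13, 15, 19, 22, 33, 34}
Set B = {12, 25, 27, 30, 32, 35}
A ∪ B includes all elements in either set.
Elements from A: {8, 13, 15, 19, 22, 33, 34}
Elements from B not already included: {12, 25, 27, 30, 32, 35}
A ∪ B = {8, 12, 13, 15, 19, 22, 25, 27, 30, 32, 33, 34, 35}

{8, 12, 13, 15, 19, 22, 25, 27, 30, 32, 33, 34, 35}


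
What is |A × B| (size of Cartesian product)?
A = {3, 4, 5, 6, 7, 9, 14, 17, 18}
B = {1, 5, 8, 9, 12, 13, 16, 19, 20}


Set A = {3, 4, 5, 6, 7, 9, 14, 17, 18} has 9 elements.
Set B = {1, 5, 8, 9, 12, 13, 16, 19, 20} has 9 elements.
|A × B| = |A| × |B| = 9 × 9 = 81

81


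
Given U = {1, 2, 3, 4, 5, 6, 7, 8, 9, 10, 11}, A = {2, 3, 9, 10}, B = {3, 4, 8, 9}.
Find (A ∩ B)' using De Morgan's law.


U = {1, 2, 3, 4, 5, 6, 7, 8, 9, 10, 11}
A = {2, 3, 9, 10}, B = {3, 4, 8, 9}
A ∩ B = {3, 9}
(A ∩ B)' = U \ (A ∩ B) = {1, 2, 4, 5, 6, 7, 8, 10, 11}
Verification via A' ∪ B': A' = {1, 4, 5, 6, 7, 8, 11}, B' = {1, 2, 5, 6, 7, 10, 11}
A' ∪ B' = {1, 2, 4, 5, 6, 7, 8, 10, 11} ✓

{1, 2, 4, 5, 6, 7, 8, 10, 11}


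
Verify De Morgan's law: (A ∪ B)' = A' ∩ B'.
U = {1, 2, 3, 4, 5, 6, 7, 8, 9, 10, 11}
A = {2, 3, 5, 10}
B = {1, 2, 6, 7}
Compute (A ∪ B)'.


U = {1, 2, 3, 4, 5, 6, 7, 8, 9, 10, 11}
A = {2, 3, 5, 10}, B = {1, 2, 6, 7}
A ∪ B = {1, 2, 3, 5, 6, 7, 10}
(A ∪ B)' = U \ (A ∪ B) = {4, 8, 9, 11}
Verification via A' ∩ B': A' = {1, 4, 6, 7, 8, 9, 11}, B' = {3, 4, 5, 8, 9, 10, 11}
A' ∩ B' = {4, 8, 9, 11} ✓

{4, 8, 9, 11}


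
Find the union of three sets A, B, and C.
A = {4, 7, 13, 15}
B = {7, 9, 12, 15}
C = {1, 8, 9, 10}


Set A = {4, 7, 13, 15}
Set B = {7, 9, 12, 15}
Set C = {1, 8, 9, 10}
First, A ∪ B = {4, 7, 9, 12, 13, 15}
Then, (A ∪ B) ∪ C = {1, 4, 7, 8, 9, 10, 12, 13, 15}

{1, 4, 7, 8, 9, 10, 12, 13, 15}


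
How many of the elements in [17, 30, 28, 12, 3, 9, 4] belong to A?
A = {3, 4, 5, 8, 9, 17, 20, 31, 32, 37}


Set A = {3, 4, 5, 8, 9, 17, 20, 31, 32, 37}
Candidates: [17, 30, 28, 12, 3, 9, 4]
Check each candidate:
17 ∈ A, 30 ∉ A, 28 ∉ A, 12 ∉ A, 3 ∈ A, 9 ∈ A, 4 ∈ A
Count of candidates in A: 4

4


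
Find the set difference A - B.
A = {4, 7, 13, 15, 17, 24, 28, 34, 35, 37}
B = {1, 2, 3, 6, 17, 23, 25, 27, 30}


Set A = {4, 7, 13, 15, 17, 24, 28, 34, 35, 37}
Set B = {1, 2, 3, 6, 17, 23, 25, 27, 30}
A \ B includes elements in A that are not in B.
Check each element of A:
4 (not in B, keep), 7 (not in B, keep), 13 (not in B, keep), 15 (not in B, keep), 17 (in B, remove), 24 (not in B, keep), 28 (not in B, keep), 34 (not in B, keep), 35 (not in B, keep), 37 (not in B, keep)
A \ B = {4, 7, 13, 15, 24, 28, 34, 35, 37}

{4, 7, 13, 15, 24, 28, 34, 35, 37}


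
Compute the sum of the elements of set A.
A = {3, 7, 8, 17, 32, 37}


Set A = {3, 7, 8, 17, 32, 37}
Sum = 3 + 7 + 8 + 17 + 32 + 37 = 104

104


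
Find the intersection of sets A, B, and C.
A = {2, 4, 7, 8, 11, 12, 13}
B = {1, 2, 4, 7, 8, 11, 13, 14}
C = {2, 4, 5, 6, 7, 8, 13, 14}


Set A = {2, 4, 7, 8, 11, 12, 13}
Set B = {1, 2, 4, 7, 8, 11, 13, 14}
Set C = {2, 4, 5, 6, 7, 8, 13, 14}
First, A ∩ B = {2, 4, 7, 8, 11, 13}
Then, (A ∩ B) ∩ C = {2, 4, 7, 8, 13}

{2, 4, 7, 8, 13}


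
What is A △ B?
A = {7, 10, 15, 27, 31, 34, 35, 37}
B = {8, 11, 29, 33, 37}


Set A = {7, 10, 15, 27, 31, 34, 35, 37}
Set B = {8, 11, 29, 33, 37}
A △ B = (A \ B) ∪ (B \ A)
Elements in A but not B: {7, 10, 15, 27, 31, 34, 35}
Elements in B but not A: {8, 11, 29, 33}
A △ B = {7, 8, 10, 11, 15, 27, 29, 31, 33, 34, 35}

{7, 8, 10, 11, 15, 27, 29, 31, 33, 34, 35}


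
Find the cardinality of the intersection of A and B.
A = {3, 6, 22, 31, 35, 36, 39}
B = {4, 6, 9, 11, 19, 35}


Set A = {3, 6, 22, 31, 35, 36, 39}
Set B = {4, 6, 9, 11, 19, 35}
A ∩ B = {6, 35}
|A ∩ B| = 2

2


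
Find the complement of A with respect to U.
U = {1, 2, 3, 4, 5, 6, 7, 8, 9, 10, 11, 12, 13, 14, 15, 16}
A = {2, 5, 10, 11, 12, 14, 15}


Universal set U = {1, 2, 3, 4, 5, 6, 7, 8, 9, 10, 11, 12, 13, 14, 15, 16}
Set A = {2, 5, 10, 11, 12, 14, 15}
A' = U \ A = elements in U but not in A
Checking each element of U:
1 (not in A, include), 2 (in A, exclude), 3 (not in A, include), 4 (not in A, include), 5 (in A, exclude), 6 (not in A, include), 7 (not in A, include), 8 (not in A, include), 9 (not in A, include), 10 (in A, exclude), 11 (in A, exclude), 12 (in A, exclude), 13 (not in A, include), 14 (in A, exclude), 15 (in A, exclude), 16 (not in A, include)
A' = {1, 3, 4, 6, 7, 8, 9, 13, 16}

{1, 3, 4, 6, 7, 8, 9, 13, 16}


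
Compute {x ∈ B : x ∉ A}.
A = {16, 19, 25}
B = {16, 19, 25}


Set A = {16, 19, 25}
Set B = {16, 19, 25}
Check each element of B against A:
16 ∈ A, 19 ∈ A, 25 ∈ A
Elements of B not in A: {}

{}


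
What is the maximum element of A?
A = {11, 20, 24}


Set A = {11, 20, 24}
Elements in ascending order: 11, 20, 24
The largest element is 24.

24


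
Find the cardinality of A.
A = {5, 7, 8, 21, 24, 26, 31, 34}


Set A = {5, 7, 8, 21, 24, 26, 31, 34}
Listing elements: 5, 7, 8, 21, 24, 26, 31, 34
Counting: 8 elements
|A| = 8

8


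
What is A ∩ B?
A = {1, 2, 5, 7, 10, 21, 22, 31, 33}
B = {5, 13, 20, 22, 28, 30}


Set A = {1, 2, 5, 7, 10, 21, 22, 31, 33}
Set B = {5, 13, 20, 22, 28, 30}
A ∩ B includes only elements in both sets.
Check each element of A against B:
1 ✗, 2 ✗, 5 ✓, 7 ✗, 10 ✗, 21 ✗, 22 ✓, 31 ✗, 33 ✗
A ∩ B = {5, 22}

{5, 22}


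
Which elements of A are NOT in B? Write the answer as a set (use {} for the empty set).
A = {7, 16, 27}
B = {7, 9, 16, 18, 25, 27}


Set A = {7, 16, 27}
Set B = {7, 9, 16, 18, 25, 27}
Check each element of A against B:
7 ∈ B, 16 ∈ B, 27 ∈ B
Elements of A not in B: {}

{}


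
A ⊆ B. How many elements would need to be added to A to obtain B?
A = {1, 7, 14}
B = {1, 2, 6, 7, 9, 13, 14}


Set A = {1, 7, 14}, |A| = 3
Set B = {1, 2, 6, 7, 9, 13, 14}, |B| = 7
Since A ⊆ B: B \ A = {2, 6, 9, 13}
|B| - |A| = 7 - 3 = 4

4


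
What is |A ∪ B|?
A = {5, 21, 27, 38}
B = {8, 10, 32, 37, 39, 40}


Set A = {5, 21, 27, 38}, |A| = 4
Set B = {8, 10, 32, 37, 39, 40}, |B| = 6
A ∩ B = {}, |A ∩ B| = 0
|A ∪ B| = |A| + |B| - |A ∩ B| = 4 + 6 - 0 = 10

10


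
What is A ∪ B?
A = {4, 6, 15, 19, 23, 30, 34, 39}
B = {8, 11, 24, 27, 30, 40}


Set A = {4, 6, 15, 19, 23, 30, 34, 39}
Set B = {8, 11, 24, 27, 30, 40}
A ∪ B includes all elements in either set.
Elements from A: {4, 6, 15, 19, 23, 30, 34, 39}
Elements from B not already included: {8, 11, 24, 27, 40}
A ∪ B = {4, 6, 8, 11, 15, 19, 23, 24, 27, 30, 34, 39, 40}

{4, 6, 8, 11, 15, 19, 23, 24, 27, 30, 34, 39, 40}


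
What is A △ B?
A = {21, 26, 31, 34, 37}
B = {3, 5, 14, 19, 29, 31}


Set A = {21, 26, 31, 34, 37}
Set B = {3, 5, 14, 19, 29, 31}
A △ B = (A \ B) ∪ (B \ A)
Elements in A but not B: {21, 26, 34, 37}
Elements in B but not A: {3, 5, 14, 19, 29}
A △ B = {3, 5, 14, 19, 21, 26, 29, 34, 37}

{3, 5, 14, 19, 21, 26, 29, 34, 37}


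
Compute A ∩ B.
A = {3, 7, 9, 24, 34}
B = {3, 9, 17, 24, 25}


Set A = {3, 7, 9, 24, 34}
Set B = {3, 9, 17, 24, 25}
A ∩ B includes only elements in both sets.
Check each element of A against B:
3 ✓, 7 ✗, 9 ✓, 24 ✓, 34 ✗
A ∩ B = {3, 9, 24}

{3, 9, 24}


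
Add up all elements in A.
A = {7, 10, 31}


Set A = {7, 10, 31}
Sum = 7 + 10 + 31 = 48

48


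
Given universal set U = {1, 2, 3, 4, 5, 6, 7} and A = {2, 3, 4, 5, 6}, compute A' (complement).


Universal set U = {1, 2, 3, 4, 5, 6, 7}
Set A = {2, 3, 4, 5, 6}
A' = U \ A = elements in U but not in A
Checking each element of U:
1 (not in A, include), 2 (in A, exclude), 3 (in A, exclude), 4 (in A, exclude), 5 (in A, exclude), 6 (in A, exclude), 7 (not in A, include)
A' = {1, 7}

{1, 7}


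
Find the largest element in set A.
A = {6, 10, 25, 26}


Set A = {6, 10, 25, 26}
Elements in ascending order: 6, 10, 25, 26
The largest element is 26.

26


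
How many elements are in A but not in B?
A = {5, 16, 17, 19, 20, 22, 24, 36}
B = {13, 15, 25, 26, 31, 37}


Set A = {5, 16, 17, 19, 20, 22, 24, 36}
Set B = {13, 15, 25, 26, 31, 37}
A \ B = {5, 16, 17, 19, 20, 22, 24, 36}
|A \ B| = 8

8


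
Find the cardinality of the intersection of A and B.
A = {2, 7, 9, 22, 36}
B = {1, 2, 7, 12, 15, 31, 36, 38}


Set A = {2, 7, 9, 22, 36}
Set B = {1, 2, 7, 12, 15, 31, 36, 38}
A ∩ B = {2, 7, 36}
|A ∩ B| = 3

3


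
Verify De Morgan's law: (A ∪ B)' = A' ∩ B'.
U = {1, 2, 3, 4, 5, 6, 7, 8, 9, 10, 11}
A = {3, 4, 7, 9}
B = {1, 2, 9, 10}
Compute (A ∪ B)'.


U = {1, 2, 3, 4, 5, 6, 7, 8, 9, 10, 11}
A = {3, 4, 7, 9}, B = {1, 2, 9, 10}
A ∪ B = {1, 2, 3, 4, 7, 9, 10}
(A ∪ B)' = U \ (A ∪ B) = {5, 6, 8, 11}
Verification via A' ∩ B': A' = {1, 2, 5, 6, 8, 10, 11}, B' = {3, 4, 5, 6, 7, 8, 11}
A' ∩ B' = {5, 6, 8, 11} ✓

{5, 6, 8, 11}


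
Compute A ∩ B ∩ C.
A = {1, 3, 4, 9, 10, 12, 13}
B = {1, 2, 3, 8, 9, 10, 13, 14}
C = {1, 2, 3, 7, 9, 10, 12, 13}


Set A = {1, 3, 4, 9, 10, 12, 13}
Set B = {1, 2, 3, 8, 9, 10, 13, 14}
Set C = {1, 2, 3, 7, 9, 10, 12, 13}
First, A ∩ B = {1, 3, 9, 10, 13}
Then, (A ∩ B) ∩ C = {1, 3, 9, 10, 13}

{1, 3, 9, 10, 13}


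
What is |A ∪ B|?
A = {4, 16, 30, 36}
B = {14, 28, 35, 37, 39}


Set A = {4, 16, 30, 36}, |A| = 4
Set B = {14, 28, 35, 37, 39}, |B| = 5
A ∩ B = {}, |A ∩ B| = 0
|A ∪ B| = |A| + |B| - |A ∩ B| = 4 + 5 - 0 = 9

9


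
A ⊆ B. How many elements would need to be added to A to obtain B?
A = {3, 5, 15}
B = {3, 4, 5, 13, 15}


Set A = {3, 5, 15}, |A| = 3
Set B = {3, 4, 5, 13, 15}, |B| = 5
Since A ⊆ B: B \ A = {4, 13}
|B| - |A| = 5 - 3 = 2

2


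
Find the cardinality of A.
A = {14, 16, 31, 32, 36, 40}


Set A = {14, 16, 31, 32, 36, 40}
Listing elements: 14, 16, 31, 32, 36, 40
Counting: 6 elements
|A| = 6

6


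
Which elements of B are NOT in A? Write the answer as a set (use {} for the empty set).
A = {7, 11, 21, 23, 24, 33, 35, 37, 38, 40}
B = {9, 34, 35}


Set A = {7, 11, 21, 23, 24, 33, 35, 37, 38, 40}
Set B = {9, 34, 35}
Check each element of B against A:
9 ∉ A (include), 34 ∉ A (include), 35 ∈ A
Elements of B not in A: {9, 34}

{9, 34}


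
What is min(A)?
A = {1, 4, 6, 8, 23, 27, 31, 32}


Set A = {1, 4, 6, 8, 23, 27, 31, 32}
Elements in ascending order: 1, 4, 6, 8, 23, 27, 31, 32
The smallest element is 1.

1


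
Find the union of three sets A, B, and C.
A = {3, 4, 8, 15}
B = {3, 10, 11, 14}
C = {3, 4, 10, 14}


Set A = {3, 4, 8, 15}
Set B = {3, 10, 11, 14}
Set C = {3, 4, 10, 14}
First, A ∪ B = {3, 4, 8, 10, 11, 14, 15}
Then, (A ∪ B) ∪ C = {3, 4, 8, 10, 11, 14, 15}

{3, 4, 8, 10, 11, 14, 15}


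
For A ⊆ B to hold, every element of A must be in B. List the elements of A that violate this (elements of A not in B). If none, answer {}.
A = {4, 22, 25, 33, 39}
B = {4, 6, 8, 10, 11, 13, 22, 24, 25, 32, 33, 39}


Set A = {4, 22, 25, 33, 39}
Set B = {4, 6, 8, 10, 11, 13, 22, 24, 25, 32, 33, 39}
Check each element of A against B:
4 ∈ B, 22 ∈ B, 25 ∈ B, 33 ∈ B, 39 ∈ B
Elements of A not in B: {}

{}


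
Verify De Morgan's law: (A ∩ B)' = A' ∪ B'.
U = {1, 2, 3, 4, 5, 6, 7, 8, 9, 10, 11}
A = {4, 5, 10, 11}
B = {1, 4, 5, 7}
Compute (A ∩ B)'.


U = {1, 2, 3, 4, 5, 6, 7, 8, 9, 10, 11}
A = {4, 5, 10, 11}, B = {1, 4, 5, 7}
A ∩ B = {4, 5}
(A ∩ B)' = U \ (A ∩ B) = {1, 2, 3, 6, 7, 8, 9, 10, 11}
Verification via A' ∪ B': A' = {1, 2, 3, 6, 7, 8, 9}, B' = {2, 3, 6, 8, 9, 10, 11}
A' ∪ B' = {1, 2, 3, 6, 7, 8, 9, 10, 11} ✓

{1, 2, 3, 6, 7, 8, 9, 10, 11}


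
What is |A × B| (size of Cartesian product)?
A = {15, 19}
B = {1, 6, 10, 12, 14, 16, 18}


Set A = {15, 19} has 2 elements.
Set B = {1, 6, 10, 12, 14, 16, 18} has 7 elements.
|A × B| = |A| × |B| = 2 × 7 = 14

14


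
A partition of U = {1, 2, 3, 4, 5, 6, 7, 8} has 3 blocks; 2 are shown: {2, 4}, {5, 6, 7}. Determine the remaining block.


U = {1, 2, 3, 4, 5, 6, 7, 8}
Shown blocks: {2, 4}, {5, 6, 7}
A partition's blocks are pairwise disjoint and cover U, so the missing block = U \ (union of shown blocks).
Union of shown blocks: {2, 4, 5, 6, 7}
Missing block = U \ (union) = {1, 3, 8}

{1, 3, 8}


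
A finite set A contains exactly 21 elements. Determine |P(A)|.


The set has 21 elements.
The power set contains all possible subsets.
|P(A)| = 2^|A| = 2^21 = 2097152

2097152


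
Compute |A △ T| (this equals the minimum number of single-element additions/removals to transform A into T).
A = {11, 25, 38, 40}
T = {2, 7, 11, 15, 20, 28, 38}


Set A = {11, 25, 38, 40}
Set T = {2, 7, 11, 15, 20, 28, 38}
Elements to remove from A (in A, not in T): {25, 40} → 2 removals
Elements to add to A (in T, not in A): {2, 7, 15, 20, 28} → 5 additions
Total edits = 2 + 5 = 7

7


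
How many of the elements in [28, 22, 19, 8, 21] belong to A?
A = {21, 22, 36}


Set A = {21, 22, 36}
Candidates: [28, 22, 19, 8, 21]
Check each candidate:
28 ∉ A, 22 ∈ A, 19 ∉ A, 8 ∉ A, 21 ∈ A
Count of candidates in A: 2

2


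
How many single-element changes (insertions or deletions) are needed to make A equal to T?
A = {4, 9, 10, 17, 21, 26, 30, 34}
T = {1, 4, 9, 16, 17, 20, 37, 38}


Set A = {4, 9, 10, 17, 21, 26, 30, 34}
Set T = {1, 4, 9, 16, 17, 20, 37, 38}
Elements to remove from A (in A, not in T): {10, 21, 26, 30, 34} → 5 removals
Elements to add to A (in T, not in A): {1, 16, 20, 37, 38} → 5 additions
Total edits = 5 + 5 = 10

10


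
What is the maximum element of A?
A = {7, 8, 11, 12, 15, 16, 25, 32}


Set A = {7, 8, 11, 12, 15, 16, 25, 32}
Elements in ascending order: 7, 8, 11, 12, 15, 16, 25, 32
The largest element is 32.

32


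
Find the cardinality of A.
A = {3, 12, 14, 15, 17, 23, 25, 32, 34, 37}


Set A = {3, 12, 14, 15, 17, 23, 25, 32, 34, 37}
Listing elements: 3, 12, 14, 15, 17, 23, 25, 32, 34, 37
Counting: 10 elements
|A| = 10

10


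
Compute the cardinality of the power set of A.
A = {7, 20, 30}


Set A = {7, 20, 30}
|A| = 3
The power set P(A) contains all subsets of A.
|P(A)| = 2^|A| = 2^3 = 8

8


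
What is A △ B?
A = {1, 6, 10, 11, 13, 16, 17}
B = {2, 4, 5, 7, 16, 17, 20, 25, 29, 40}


Set A = {1, 6, 10, 11, 13, 16, 17}
Set B = {2, 4, 5, 7, 16, 17, 20, 25, 29, 40}
A △ B = (A \ B) ∪ (B \ A)
Elements in A but not B: {1, 6, 10, 11, 13}
Elements in B but not A: {2, 4, 5, 7, 20, 25, 29, 40}
A △ B = {1, 2, 4, 5, 6, 7, 10, 11, 13, 20, 25, 29, 40}

{1, 2, 4, 5, 6, 7, 10, 11, 13, 20, 25, 29, 40}


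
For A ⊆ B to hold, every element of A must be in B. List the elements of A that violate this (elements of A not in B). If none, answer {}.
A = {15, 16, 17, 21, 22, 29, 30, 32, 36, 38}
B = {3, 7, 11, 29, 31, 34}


Set A = {15, 16, 17, 21, 22, 29, 30, 32, 36, 38}
Set B = {3, 7, 11, 29, 31, 34}
Check each element of A against B:
15 ∉ B (include), 16 ∉ B (include), 17 ∉ B (include), 21 ∉ B (include), 22 ∉ B (include), 29 ∈ B, 30 ∉ B (include), 32 ∉ B (include), 36 ∉ B (include), 38 ∉ B (include)
Elements of A not in B: {15, 16, 17, 21, 22, 30, 32, 36, 38}

{15, 16, 17, 21, 22, 30, 32, 36, 38}


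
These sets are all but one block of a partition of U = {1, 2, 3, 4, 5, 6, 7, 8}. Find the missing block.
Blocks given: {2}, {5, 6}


U = {1, 2, 3, 4, 5, 6, 7, 8}
Shown blocks: {2}, {5, 6}
A partition's blocks are pairwise disjoint and cover U, so the missing block = U \ (union of shown blocks).
Union of shown blocks: {2, 5, 6}
Missing block = U \ (union) = {1, 3, 4, 7, 8}

{1, 3, 4, 7, 8}


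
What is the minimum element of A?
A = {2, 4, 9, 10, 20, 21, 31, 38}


Set A = {2, 4, 9, 10, 20, 21, 31, 38}
Elements in ascending order: 2, 4, 9, 10, 20, 21, 31, 38
The smallest element is 2.

2


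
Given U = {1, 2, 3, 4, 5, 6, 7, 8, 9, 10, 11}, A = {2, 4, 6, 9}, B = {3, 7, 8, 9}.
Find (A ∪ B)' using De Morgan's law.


U = {1, 2, 3, 4, 5, 6, 7, 8, 9, 10, 11}
A = {2, 4, 6, 9}, B = {3, 7, 8, 9}
A ∪ B = {2, 3, 4, 6, 7, 8, 9}
(A ∪ B)' = U \ (A ∪ B) = {1, 5, 10, 11}
Verification via A' ∩ B': A' = {1, 3, 5, 7, 8, 10, 11}, B' = {1, 2, 4, 5, 6, 10, 11}
A' ∩ B' = {1, 5, 10, 11} ✓

{1, 5, 10, 11}


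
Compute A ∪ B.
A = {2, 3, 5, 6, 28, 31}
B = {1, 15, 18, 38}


Set A = {2, 3, 5, 6, 28, 31}
Set B = {1, 15, 18, 38}
A ∪ B includes all elements in either set.
Elements from A: {2, 3, 5, 6, 28, 31}
Elements from B not already included: {1, 15, 18, 38}
A ∪ B = {1, 2, 3, 5, 6, 15, 18, 28, 31, 38}

{1, 2, 3, 5, 6, 15, 18, 28, 31, 38}


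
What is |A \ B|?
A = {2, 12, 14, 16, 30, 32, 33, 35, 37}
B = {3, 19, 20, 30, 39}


Set A = {2, 12, 14, 16, 30, 32, 33, 35, 37}
Set B = {3, 19, 20, 30, 39}
A \ B = {2, 12, 14, 16, 32, 33, 35, 37}
|A \ B| = 8

8


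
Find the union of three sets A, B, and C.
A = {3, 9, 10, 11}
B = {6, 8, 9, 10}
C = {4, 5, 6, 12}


Set A = {3, 9, 10, 11}
Set B = {6, 8, 9, 10}
Set C = {4, 5, 6, 12}
First, A ∪ B = {3, 6, 8, 9, 10, 11}
Then, (A ∪ B) ∪ C = {3, 4, 5, 6, 8, 9, 10, 11, 12}

{3, 4, 5, 6, 8, 9, 10, 11, 12}


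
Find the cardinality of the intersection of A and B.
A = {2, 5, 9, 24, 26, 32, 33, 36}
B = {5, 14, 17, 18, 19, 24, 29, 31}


Set A = {2, 5, 9, 24, 26, 32, 33, 36}
Set B = {5, 14, 17, 18, 19, 24, 29, 31}
A ∩ B = {5, 24}
|A ∩ B| = 2

2


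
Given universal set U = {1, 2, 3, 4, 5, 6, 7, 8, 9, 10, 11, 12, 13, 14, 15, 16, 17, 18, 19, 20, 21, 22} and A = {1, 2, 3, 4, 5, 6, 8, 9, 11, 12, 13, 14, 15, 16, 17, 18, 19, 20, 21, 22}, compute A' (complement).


Universal set U = {1, 2, 3, 4, 5, 6, 7, 8, 9, 10, 11, 12, 13, 14, 15, 16, 17, 18, 19, 20, 21, 22}
Set A = {1, 2, 3, 4, 5, 6, 8, 9, 11, 12, 13, 14, 15, 16, 17, 18, 19, 20, 21, 22}
A' = U \ A = elements in U but not in A
Checking each element of U:
1 (in A, exclude), 2 (in A, exclude), 3 (in A, exclude), 4 (in A, exclude), 5 (in A, exclude), 6 (in A, exclude), 7 (not in A, include), 8 (in A, exclude), 9 (in A, exclude), 10 (not in A, include), 11 (in A, exclude), 12 (in A, exclude), 13 (in A, exclude), 14 (in A, exclude), 15 (in A, exclude), 16 (in A, exclude), 17 (in A, exclude), 18 (in A, exclude), 19 (in A, exclude), 20 (in A, exclude), 21 (in A, exclude), 22 (in A, exclude)
A' = {7, 10}

{7, 10}


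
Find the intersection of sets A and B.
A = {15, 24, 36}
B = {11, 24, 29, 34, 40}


Set A = {15, 24, 36}
Set B = {11, 24, 29, 34, 40}
A ∩ B includes only elements in both sets.
Check each element of A against B:
15 ✗, 24 ✓, 36 ✗
A ∩ B = {24}

{24}


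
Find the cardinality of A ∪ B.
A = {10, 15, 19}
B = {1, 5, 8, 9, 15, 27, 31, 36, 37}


Set A = {10, 15, 19}, |A| = 3
Set B = {1, 5, 8, 9, 15, 27, 31, 36, 37}, |B| = 9
A ∩ B = {15}, |A ∩ B| = 1
|A ∪ B| = |A| + |B| - |A ∩ B| = 3 + 9 - 1 = 11

11


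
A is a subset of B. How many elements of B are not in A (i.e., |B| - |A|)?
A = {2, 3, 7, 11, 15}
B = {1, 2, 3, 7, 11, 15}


Set A = {2, 3, 7, 11, 15}, |A| = 5
Set B = {1, 2, 3, 7, 11, 15}, |B| = 6
Since A ⊆ B: B \ A = {1}
|B| - |A| = 6 - 5 = 1

1


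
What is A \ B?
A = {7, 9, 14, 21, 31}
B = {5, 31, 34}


Set A = {7, 9, 14, 21, 31}
Set B = {5, 31, 34}
A \ B includes elements in A that are not in B.
Check each element of A:
7 (not in B, keep), 9 (not in B, keep), 14 (not in B, keep), 21 (not in B, keep), 31 (in B, remove)
A \ B = {7, 9, 14, 21}

{7, 9, 14, 21}


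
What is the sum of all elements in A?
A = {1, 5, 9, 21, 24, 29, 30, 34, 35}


Set A = {1, 5, 9, 21, 24, 29, 30, 34, 35}
Sum = 1 + 5 + 9 + 21 + 24 + 29 + 30 + 34 + 35 = 188

188


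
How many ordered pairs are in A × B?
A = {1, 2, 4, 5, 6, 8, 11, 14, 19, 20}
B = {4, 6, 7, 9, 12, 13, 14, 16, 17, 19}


Set A = {1, 2, 4, 5, 6, 8, 11, 14, 19, 20} has 10 elements.
Set B = {4, 6, 7, 9, 12, 13, 14, 16, 17, 19} has 10 elements.
|A × B| = |A| × |B| = 10 × 10 = 100

100


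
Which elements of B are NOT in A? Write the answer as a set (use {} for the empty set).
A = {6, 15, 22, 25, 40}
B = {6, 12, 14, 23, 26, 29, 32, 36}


Set A = {6, 15, 22, 25, 40}
Set B = {6, 12, 14, 23, 26, 29, 32, 36}
Check each element of B against A:
6 ∈ A, 12 ∉ A (include), 14 ∉ A (include), 23 ∉ A (include), 26 ∉ A (include), 29 ∉ A (include), 32 ∉ A (include), 36 ∉ A (include)
Elements of B not in A: {12, 14, 23, 26, 29, 32, 36}

{12, 14, 23, 26, 29, 32, 36}


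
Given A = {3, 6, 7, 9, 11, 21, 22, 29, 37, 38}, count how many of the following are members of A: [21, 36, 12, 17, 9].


Set A = {3, 6, 7, 9, 11, 21, 22, 29, 37, 38}
Candidates: [21, 36, 12, 17, 9]
Check each candidate:
21 ∈ A, 36 ∉ A, 12 ∉ A, 17 ∉ A, 9 ∈ A
Count of candidates in A: 2

2


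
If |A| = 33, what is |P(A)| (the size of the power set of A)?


The set has 33 elements.
The power set contains all possible subsets.
|P(A)| = 2^|A| = 2^33 = 8589934592

8589934592


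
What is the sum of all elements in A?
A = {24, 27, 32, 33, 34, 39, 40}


Set A = {24, 27, 32, 33, 34, 39, 40}
Sum = 24 + 27 + 32 + 33 + 34 + 39 + 40 = 229

229


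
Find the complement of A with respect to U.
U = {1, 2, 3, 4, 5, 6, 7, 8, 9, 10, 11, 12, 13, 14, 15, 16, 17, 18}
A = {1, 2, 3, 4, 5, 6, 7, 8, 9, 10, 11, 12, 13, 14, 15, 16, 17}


Universal set U = {1, 2, 3, 4, 5, 6, 7, 8, 9, 10, 11, 12, 13, 14, 15, 16, 17, 18}
Set A = {1, 2, 3, 4, 5, 6, 7, 8, 9, 10, 11, 12, 13, 14, 15, 16, 17}
A' = U \ A = elements in U but not in A
Checking each element of U:
1 (in A, exclude), 2 (in A, exclude), 3 (in A, exclude), 4 (in A, exclude), 5 (in A, exclude), 6 (in A, exclude), 7 (in A, exclude), 8 (in A, exclude), 9 (in A, exclude), 10 (in A, exclude), 11 (in A, exclude), 12 (in A, exclude), 13 (in A, exclude), 14 (in A, exclude), 15 (in A, exclude), 16 (in A, exclude), 17 (in A, exclude), 18 (not in A, include)
A' = {18}

{18}


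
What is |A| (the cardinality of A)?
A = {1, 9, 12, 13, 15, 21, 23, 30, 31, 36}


Set A = {1, 9, 12, 13, 15, 21, 23, 30, 31, 36}
Listing elements: 1, 9, 12, 13, 15, 21, 23, 30, 31, 36
Counting: 10 elements
|A| = 10

10


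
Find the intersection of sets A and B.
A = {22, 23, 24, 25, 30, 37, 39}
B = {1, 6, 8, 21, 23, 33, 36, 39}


Set A = {22, 23, 24, 25, 30, 37, 39}
Set B = {1, 6, 8, 21, 23, 33, 36, 39}
A ∩ B includes only elements in both sets.
Check each element of A against B:
22 ✗, 23 ✓, 24 ✗, 25 ✗, 30 ✗, 37 ✗, 39 ✓
A ∩ B = {23, 39}

{23, 39}


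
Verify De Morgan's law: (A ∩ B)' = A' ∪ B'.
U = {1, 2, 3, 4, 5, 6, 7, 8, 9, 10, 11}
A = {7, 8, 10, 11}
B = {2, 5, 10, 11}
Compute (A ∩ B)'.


U = {1, 2, 3, 4, 5, 6, 7, 8, 9, 10, 11}
A = {7, 8, 10, 11}, B = {2, 5, 10, 11}
A ∩ B = {10, 11}
(A ∩ B)' = U \ (A ∩ B) = {1, 2, 3, 4, 5, 6, 7, 8, 9}
Verification via A' ∪ B': A' = {1, 2, 3, 4, 5, 6, 9}, B' = {1, 3, 4, 6, 7, 8, 9}
A' ∪ B' = {1, 2, 3, 4, 5, 6, 7, 8, 9} ✓

{1, 2, 3, 4, 5, 6, 7, 8, 9}


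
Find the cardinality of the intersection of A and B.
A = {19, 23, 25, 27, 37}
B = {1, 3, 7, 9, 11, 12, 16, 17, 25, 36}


Set A = {19, 23, 25, 27, 37}
Set B = {1, 3, 7, 9, 11, 12, 16, 17, 25, 36}
A ∩ B = {25}
|A ∩ B| = 1

1


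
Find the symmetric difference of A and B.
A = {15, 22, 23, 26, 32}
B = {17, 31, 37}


Set A = {15, 22, 23, 26, 32}
Set B = {17, 31, 37}
A △ B = (A \ B) ∪ (B \ A)
Elements in A but not B: {15, 22, 23, 26, 32}
Elements in B but not A: {17, 31, 37}
A △ B = {15, 17, 22, 23, 26, 31, 32, 37}

{15, 17, 22, 23, 26, 31, 32, 37}


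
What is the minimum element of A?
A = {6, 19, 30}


Set A = {6, 19, 30}
Elements in ascending order: 6, 19, 30
The smallest element is 6.

6


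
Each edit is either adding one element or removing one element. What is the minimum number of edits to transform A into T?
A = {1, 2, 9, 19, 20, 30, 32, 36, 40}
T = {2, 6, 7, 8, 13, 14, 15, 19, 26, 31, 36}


Set A = {1, 2, 9, 19, 20, 30, 32, 36, 40}
Set T = {2, 6, 7, 8, 13, 14, 15, 19, 26, 31, 36}
Elements to remove from A (in A, not in T): {1, 9, 20, 30, 32, 40} → 6 removals
Elements to add to A (in T, not in A): {6, 7, 8, 13, 14, 15, 26, 31} → 8 additions
Total edits = 6 + 8 = 14

14


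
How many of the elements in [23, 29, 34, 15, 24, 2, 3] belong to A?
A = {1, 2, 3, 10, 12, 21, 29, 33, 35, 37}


Set A = {1, 2, 3, 10, 12, 21, 29, 33, 35, 37}
Candidates: [23, 29, 34, 15, 24, 2, 3]
Check each candidate:
23 ∉ A, 29 ∈ A, 34 ∉ A, 15 ∉ A, 24 ∉ A, 2 ∈ A, 3 ∈ A
Count of candidates in A: 3

3


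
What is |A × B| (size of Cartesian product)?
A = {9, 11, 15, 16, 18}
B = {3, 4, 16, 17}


Set A = {9, 11, 15, 16, 18} has 5 elements.
Set B = {3, 4, 16, 17} has 4 elements.
|A × B| = |A| × |B| = 5 × 4 = 20

20


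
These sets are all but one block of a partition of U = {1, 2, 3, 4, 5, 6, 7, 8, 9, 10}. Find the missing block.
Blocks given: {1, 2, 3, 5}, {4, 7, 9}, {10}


U = {1, 2, 3, 4, 5, 6, 7, 8, 9, 10}
Shown blocks: {1, 2, 3, 5}, {4, 7, 9}, {10}
A partition's blocks are pairwise disjoint and cover U, so the missing block = U \ (union of shown blocks).
Union of shown blocks: {1, 2, 3, 4, 5, 7, 9, 10}
Missing block = U \ (union) = {6, 8}

{6, 8}


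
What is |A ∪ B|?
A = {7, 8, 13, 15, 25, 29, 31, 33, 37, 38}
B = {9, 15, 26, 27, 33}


Set A = {7, 8, 13, 15, 25, 29, 31, 33, 37, 38}, |A| = 10
Set B = {9, 15, 26, 27, 33}, |B| = 5
A ∩ B = {15, 33}, |A ∩ B| = 2
|A ∪ B| = |A| + |B| - |A ∩ B| = 10 + 5 - 2 = 13

13


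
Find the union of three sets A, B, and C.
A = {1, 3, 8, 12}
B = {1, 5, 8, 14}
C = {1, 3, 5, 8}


Set A = {1, 3, 8, 12}
Set B = {1, 5, 8, 14}
Set C = {1, 3, 5, 8}
First, A ∪ B = {1, 3, 5, 8, 12, 14}
Then, (A ∪ B) ∪ C = {1, 3, 5, 8, 12, 14}

{1, 3, 5, 8, 12, 14}


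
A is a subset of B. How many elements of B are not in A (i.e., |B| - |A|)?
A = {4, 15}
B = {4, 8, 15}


Set A = {4, 15}, |A| = 2
Set B = {4, 8, 15}, |B| = 3
Since A ⊆ B: B \ A = {8}
|B| - |A| = 3 - 2 = 1

1


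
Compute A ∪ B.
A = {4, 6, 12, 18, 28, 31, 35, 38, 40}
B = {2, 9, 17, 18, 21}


Set A = {4, 6, 12, 18, 28, 31, 35, 38, 40}
Set B = {2, 9, 17, 18, 21}
A ∪ B includes all elements in either set.
Elements from A: {4, 6, 12, 18, 28, 31, 35, 38, 40}
Elements from B not already included: {2, 9, 17, 21}
A ∪ B = {2, 4, 6, 9, 12, 17, 18, 21, 28, 31, 35, 38, 40}

{2, 4, 6, 9, 12, 17, 18, 21, 28, 31, 35, 38, 40}


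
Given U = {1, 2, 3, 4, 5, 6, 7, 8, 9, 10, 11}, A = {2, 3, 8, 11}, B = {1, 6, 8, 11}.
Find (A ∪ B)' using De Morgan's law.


U = {1, 2, 3, 4, 5, 6, 7, 8, 9, 10, 11}
A = {2, 3, 8, 11}, B = {1, 6, 8, 11}
A ∪ B = {1, 2, 3, 6, 8, 11}
(A ∪ B)' = U \ (A ∪ B) = {4, 5, 7, 9, 10}
Verification via A' ∩ B': A' = {1, 4, 5, 6, 7, 9, 10}, B' = {2, 3, 4, 5, 7, 9, 10}
A' ∩ B' = {4, 5, 7, 9, 10} ✓

{4, 5, 7, 9, 10}
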